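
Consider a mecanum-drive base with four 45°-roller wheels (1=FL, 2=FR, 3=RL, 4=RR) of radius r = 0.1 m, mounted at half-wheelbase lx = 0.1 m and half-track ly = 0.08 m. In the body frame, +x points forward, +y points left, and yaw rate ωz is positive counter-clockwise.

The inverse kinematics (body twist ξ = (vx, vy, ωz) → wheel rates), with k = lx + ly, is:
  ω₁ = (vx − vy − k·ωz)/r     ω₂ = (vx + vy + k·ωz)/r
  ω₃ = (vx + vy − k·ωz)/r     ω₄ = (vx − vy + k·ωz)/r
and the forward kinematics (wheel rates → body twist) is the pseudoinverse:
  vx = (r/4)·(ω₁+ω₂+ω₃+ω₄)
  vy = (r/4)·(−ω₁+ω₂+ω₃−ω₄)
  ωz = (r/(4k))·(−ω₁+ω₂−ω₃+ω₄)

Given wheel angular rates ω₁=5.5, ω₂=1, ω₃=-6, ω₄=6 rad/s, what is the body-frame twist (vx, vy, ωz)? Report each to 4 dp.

(0.1625, -0.4125, 1.0417)

k = lx + ly = 0.1 + 0.08 = 0.1800
ω₁+ω₂+ω₃+ω₄ = 6.5000  →  vx = (0.1/4)·6.5000 = 0.1625
−ω₁+ω₂+ω₃−ω₄ = -16.5000  →  vy = (0.1/4)·-16.5000 = -0.4125
−ω₁+ω₂−ω₃+ω₄ = 7.5000  →  ωz = (0.1/0.7200)·7.5000 = 1.0417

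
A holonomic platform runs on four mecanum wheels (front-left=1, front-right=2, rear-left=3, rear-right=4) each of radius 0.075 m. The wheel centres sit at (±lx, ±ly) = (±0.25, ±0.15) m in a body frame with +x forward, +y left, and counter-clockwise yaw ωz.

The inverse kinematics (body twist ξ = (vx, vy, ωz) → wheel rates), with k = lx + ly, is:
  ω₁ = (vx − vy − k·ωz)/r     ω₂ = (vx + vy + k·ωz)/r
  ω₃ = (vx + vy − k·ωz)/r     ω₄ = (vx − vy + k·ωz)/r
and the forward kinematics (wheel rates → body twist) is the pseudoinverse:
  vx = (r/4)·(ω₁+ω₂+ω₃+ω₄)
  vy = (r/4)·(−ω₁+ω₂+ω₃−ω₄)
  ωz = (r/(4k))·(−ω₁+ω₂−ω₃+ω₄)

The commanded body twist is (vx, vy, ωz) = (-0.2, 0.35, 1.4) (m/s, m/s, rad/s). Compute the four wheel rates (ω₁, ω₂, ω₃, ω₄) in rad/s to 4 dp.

k = lx + ly = 0.25 + 0.15 = 0.4000;  k·ωz = 0.4000·1.4 = 0.5600
ω₁ (FL) = (vx − vy − k·ωz)/r = -1.1100/0.075 = -14.8000
ω₂ (FR) = (vx + vy + k·ωz)/r = 0.7100/0.075 = 9.4667
ω₃ (RL) = (vx + vy − k·ωz)/r = -0.4100/0.075 = -5.4667
ω₄ (RR) = (vx − vy + k·ωz)/r = 0.0100/0.075 = 0.1333

(-14.8000, 9.4667, -5.4667, 0.1333)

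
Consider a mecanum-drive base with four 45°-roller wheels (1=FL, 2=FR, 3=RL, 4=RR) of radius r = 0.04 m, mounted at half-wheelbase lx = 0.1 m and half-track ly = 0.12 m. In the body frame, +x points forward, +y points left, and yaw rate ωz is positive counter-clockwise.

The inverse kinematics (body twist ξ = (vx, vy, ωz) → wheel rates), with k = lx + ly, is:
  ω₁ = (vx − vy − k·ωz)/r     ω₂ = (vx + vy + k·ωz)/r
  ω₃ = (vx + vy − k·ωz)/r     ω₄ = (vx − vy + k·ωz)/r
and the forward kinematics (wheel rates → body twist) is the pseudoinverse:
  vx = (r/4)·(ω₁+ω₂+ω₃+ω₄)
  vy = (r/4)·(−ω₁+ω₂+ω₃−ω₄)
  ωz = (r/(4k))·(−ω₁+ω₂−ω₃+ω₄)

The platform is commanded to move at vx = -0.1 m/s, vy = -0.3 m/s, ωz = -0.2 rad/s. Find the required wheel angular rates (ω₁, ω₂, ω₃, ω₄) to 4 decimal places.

k = lx + ly = 0.1 + 0.12 = 0.2200;  k·ωz = 0.2200·-0.2 = -0.0440
ω₁ (FL) = (vx − vy − k·ωz)/r = 0.2440/0.04 = 6.1000
ω₂ (FR) = (vx + vy + k·ωz)/r = -0.4440/0.04 = -11.1000
ω₃ (RL) = (vx + vy − k·ωz)/r = -0.3560/0.04 = -8.9000
ω₄ (RR) = (vx − vy + k·ωz)/r = 0.1560/0.04 = 3.9000

(6.1000, -11.1000, -8.9000, 3.9000)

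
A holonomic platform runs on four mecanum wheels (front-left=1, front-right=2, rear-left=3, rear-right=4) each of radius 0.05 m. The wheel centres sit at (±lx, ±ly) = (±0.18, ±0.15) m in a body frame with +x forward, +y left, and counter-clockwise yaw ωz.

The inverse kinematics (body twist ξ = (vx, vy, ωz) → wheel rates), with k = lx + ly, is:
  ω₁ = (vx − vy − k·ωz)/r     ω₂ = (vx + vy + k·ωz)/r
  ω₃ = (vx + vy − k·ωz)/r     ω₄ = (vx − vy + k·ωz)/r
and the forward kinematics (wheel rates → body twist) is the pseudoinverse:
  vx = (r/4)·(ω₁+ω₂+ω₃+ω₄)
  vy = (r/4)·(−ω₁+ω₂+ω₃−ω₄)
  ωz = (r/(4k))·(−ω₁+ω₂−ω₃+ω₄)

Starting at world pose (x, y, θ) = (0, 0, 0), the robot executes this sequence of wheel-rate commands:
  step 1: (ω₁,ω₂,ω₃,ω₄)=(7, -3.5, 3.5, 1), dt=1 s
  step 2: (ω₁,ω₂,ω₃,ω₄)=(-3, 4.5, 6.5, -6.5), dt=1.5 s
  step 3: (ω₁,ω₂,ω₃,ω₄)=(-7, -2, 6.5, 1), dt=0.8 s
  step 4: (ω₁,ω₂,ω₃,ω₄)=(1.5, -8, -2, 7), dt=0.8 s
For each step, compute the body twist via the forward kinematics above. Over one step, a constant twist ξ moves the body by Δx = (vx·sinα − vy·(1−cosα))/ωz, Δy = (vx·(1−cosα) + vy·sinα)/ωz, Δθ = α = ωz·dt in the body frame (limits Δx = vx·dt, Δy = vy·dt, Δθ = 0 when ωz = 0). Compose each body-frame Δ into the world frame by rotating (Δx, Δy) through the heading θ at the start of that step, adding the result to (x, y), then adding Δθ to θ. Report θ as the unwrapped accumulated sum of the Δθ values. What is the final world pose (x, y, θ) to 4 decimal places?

step 1: ξ=(vx,vy,ωz)=(0.1000, -0.1000, -0.4924), dt=1.0 → body Δ=(0.0719, -0.1201, -0.4924) → world pose (0.0719, -0.1201, -0.4924)
step 2: ξ=(vx,vy,ωz)=(0.0187, 0.2563, -0.2083), dt=1.5 → body Δ=(0.0872, 0.3738, -0.3125) → world pose (0.3255, 0.1680, -0.8049)
step 3: ξ=(vx,vy,ωz)=(-0.0188, 0.1313, -0.0189), dt=0.8 → body Δ=(-0.0142, 0.1051, -0.0152) → world pose (0.3914, 0.2511, -0.8201)
step 4: ξ=(vx,vy,ωz)=(-0.0187, -0.2313, -0.0189), dt=0.8 → body Δ=(-0.0164, -0.1849, -0.0152) → world pose (0.2450, 0.1370, -0.8352)

(0.2450, 0.1370, -0.8352)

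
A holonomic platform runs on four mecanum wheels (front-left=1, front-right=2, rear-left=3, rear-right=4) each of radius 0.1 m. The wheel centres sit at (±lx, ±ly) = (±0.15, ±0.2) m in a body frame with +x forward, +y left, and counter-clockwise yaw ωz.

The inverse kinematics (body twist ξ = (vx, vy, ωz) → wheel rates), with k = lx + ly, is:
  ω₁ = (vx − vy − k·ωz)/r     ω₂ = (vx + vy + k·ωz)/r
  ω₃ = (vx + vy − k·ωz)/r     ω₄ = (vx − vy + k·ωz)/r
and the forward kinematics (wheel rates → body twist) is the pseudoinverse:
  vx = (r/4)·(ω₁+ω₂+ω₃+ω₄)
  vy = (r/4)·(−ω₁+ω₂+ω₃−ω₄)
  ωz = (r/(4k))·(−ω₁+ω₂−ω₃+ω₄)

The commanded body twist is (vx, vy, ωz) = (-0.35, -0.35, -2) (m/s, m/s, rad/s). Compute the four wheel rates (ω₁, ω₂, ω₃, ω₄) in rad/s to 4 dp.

k = lx + ly = 0.15 + 0.2 = 0.3500;  k·ωz = 0.3500·-2 = -0.7000
ω₁ (FL) = (vx − vy − k·ωz)/r = 0.7000/0.1 = 7.0000
ω₂ (FR) = (vx + vy + k·ωz)/r = -1.4000/0.1 = -14.0000
ω₃ (RL) = (vx + vy − k·ωz)/r = 0.0000/0.1 = 0.0000
ω₄ (RR) = (vx − vy + k·ωz)/r = -0.7000/0.1 = -7.0000

(7.0000, -14.0000, 0.0000, -7.0000)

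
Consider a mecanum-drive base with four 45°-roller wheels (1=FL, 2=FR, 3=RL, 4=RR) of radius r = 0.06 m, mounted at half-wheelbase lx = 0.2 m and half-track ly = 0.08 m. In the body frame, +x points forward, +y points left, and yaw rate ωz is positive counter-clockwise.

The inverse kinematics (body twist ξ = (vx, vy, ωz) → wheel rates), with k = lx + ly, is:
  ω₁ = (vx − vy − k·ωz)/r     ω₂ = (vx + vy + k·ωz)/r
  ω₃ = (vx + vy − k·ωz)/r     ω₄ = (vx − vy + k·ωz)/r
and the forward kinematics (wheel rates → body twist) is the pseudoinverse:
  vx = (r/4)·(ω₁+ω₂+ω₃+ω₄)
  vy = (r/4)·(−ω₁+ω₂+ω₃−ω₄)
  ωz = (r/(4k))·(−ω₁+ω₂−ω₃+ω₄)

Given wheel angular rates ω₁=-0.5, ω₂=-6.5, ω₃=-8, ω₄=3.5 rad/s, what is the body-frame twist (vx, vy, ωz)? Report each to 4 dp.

(-0.1725, -0.2625, 0.2946)

k = lx + ly = 0.2 + 0.08 = 0.2800
ω₁+ω₂+ω₃+ω₄ = -11.5000  →  vx = (0.06/4)·-11.5000 = -0.1725
−ω₁+ω₂+ω₃−ω₄ = -17.5000  →  vy = (0.06/4)·-17.5000 = -0.2625
−ω₁+ω₂−ω₃+ω₄ = 5.5000  →  ωz = (0.06/1.1200)·5.5000 = 0.2946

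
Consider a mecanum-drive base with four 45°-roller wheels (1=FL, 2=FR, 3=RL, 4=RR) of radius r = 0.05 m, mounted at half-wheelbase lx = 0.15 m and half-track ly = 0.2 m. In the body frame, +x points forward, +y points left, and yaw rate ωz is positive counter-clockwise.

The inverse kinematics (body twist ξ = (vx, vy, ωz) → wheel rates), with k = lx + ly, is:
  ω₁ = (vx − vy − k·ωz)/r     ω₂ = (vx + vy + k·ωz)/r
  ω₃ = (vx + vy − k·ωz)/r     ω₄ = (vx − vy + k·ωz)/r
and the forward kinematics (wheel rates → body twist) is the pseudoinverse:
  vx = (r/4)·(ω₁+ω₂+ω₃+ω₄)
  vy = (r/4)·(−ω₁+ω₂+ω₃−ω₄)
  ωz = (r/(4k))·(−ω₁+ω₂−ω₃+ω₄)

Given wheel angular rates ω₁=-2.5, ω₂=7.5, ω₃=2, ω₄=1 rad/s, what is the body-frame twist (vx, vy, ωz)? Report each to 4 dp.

k = lx + ly = 0.15 + 0.2 = 0.3500
ω₁+ω₂+ω₃+ω₄ = 8.0000  →  vx = (0.05/4)·8.0000 = 0.1000
−ω₁+ω₂+ω₃−ω₄ = 11.0000  →  vy = (0.05/4)·11.0000 = 0.1375
−ω₁+ω₂−ω₃+ω₄ = 9.0000  →  ωz = (0.05/1.4000)·9.0000 = 0.3214

(0.1000, 0.1375, 0.3214)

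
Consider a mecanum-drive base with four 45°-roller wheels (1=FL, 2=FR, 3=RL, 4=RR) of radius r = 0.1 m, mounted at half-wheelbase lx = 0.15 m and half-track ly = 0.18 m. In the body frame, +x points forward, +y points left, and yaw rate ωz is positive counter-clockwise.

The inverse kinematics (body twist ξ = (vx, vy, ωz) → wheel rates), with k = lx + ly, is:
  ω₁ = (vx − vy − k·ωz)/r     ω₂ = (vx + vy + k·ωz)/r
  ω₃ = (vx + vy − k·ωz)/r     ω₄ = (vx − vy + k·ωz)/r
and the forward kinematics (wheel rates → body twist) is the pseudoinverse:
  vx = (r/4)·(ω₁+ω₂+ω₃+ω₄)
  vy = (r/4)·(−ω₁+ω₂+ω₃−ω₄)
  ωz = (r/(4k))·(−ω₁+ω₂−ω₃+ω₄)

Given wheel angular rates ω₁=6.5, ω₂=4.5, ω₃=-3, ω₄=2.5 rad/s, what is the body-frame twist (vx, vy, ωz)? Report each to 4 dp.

(0.2625, -0.1875, 0.2652)

k = lx + ly = 0.15 + 0.18 = 0.3300
ω₁+ω₂+ω₃+ω₄ = 10.5000  →  vx = (0.1/4)·10.5000 = 0.2625
−ω₁+ω₂+ω₃−ω₄ = -7.5000  →  vy = (0.1/4)·-7.5000 = -0.1875
−ω₁+ω₂−ω₃+ω₄ = 3.5000  →  ωz = (0.1/1.3200)·3.5000 = 0.2652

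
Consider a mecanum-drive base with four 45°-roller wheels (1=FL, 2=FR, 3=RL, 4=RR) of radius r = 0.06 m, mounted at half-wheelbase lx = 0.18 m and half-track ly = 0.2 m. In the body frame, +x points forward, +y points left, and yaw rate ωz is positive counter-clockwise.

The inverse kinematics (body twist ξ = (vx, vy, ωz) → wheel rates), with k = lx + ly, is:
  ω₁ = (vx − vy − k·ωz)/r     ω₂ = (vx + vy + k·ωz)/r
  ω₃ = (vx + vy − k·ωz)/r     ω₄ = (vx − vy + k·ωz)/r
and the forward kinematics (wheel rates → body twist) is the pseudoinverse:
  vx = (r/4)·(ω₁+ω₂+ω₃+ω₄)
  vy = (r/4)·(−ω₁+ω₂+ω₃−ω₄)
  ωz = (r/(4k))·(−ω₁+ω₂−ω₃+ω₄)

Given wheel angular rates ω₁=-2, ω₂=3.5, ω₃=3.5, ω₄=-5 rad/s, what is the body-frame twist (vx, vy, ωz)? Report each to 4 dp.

(0.0000, 0.2100, -0.1184)

k = lx + ly = 0.18 + 0.2 = 0.3800
ω₁+ω₂+ω₃+ω₄ = 0.0000  →  vx = (0.06/4)·0.0000 = 0.0000
−ω₁+ω₂+ω₃−ω₄ = 14.0000  →  vy = (0.06/4)·14.0000 = 0.2100
−ω₁+ω₂−ω₃+ω₄ = -3.0000  →  ωz = (0.06/1.5200)·-3.0000 = -0.1184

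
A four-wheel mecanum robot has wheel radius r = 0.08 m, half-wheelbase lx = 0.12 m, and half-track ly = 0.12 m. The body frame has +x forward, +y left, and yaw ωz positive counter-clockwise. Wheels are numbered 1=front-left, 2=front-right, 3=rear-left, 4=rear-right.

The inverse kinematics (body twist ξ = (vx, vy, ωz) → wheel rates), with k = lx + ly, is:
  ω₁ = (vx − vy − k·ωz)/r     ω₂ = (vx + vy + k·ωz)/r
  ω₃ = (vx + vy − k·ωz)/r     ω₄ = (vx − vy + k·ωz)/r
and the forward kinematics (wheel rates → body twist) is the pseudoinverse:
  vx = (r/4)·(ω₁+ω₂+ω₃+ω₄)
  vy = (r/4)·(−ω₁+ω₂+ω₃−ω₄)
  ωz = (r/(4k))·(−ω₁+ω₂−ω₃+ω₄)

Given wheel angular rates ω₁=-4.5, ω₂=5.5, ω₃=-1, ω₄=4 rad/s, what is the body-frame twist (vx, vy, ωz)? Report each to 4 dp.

k = lx + ly = 0.12 + 0.12 = 0.2400
ω₁+ω₂+ω₃+ω₄ = 4.0000  →  vx = (0.08/4)·4.0000 = 0.0800
−ω₁+ω₂+ω₃−ω₄ = 5.0000  →  vy = (0.08/4)·5.0000 = 0.1000
−ω₁+ω₂−ω₃+ω₄ = 15.0000  →  ωz = (0.08/0.9600)·15.0000 = 1.2500

(0.0800, 0.1000, 1.2500)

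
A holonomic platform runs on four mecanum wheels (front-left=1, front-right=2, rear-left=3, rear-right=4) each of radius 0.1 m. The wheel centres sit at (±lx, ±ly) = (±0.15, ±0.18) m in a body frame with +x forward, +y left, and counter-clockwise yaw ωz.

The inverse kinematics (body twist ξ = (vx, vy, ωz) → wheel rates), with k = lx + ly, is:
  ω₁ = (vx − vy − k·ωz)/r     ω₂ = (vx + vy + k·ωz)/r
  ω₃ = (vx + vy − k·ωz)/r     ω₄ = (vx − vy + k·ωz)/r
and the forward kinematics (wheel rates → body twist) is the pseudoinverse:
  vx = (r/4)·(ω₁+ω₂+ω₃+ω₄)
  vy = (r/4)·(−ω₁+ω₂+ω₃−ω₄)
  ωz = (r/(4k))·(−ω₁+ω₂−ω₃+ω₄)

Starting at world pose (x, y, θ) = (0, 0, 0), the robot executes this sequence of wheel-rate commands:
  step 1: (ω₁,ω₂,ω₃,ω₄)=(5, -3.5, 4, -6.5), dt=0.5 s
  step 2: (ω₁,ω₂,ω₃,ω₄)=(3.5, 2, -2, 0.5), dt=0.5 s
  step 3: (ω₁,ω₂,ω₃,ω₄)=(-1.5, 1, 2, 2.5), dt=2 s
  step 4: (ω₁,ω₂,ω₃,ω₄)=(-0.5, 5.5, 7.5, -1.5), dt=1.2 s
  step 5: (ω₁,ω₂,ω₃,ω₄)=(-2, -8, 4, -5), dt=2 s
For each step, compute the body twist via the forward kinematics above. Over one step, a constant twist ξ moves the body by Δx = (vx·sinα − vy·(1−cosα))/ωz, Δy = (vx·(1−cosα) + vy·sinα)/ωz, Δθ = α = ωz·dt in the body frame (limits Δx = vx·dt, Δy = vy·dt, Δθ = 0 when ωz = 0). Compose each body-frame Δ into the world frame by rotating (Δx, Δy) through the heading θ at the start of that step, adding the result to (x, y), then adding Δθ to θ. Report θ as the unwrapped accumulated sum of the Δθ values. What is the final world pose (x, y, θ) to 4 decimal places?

step 1: ξ=(vx,vy,ωz)=(-0.0250, 0.0500, -1.4394), dt=0.5 → body Δ=(-0.0028, 0.0272, -0.7197) → world pose (-0.0028, 0.0272, -0.7197)
step 2: ξ=(vx,vy,ωz)=(0.1000, -0.1000, 0.0758), dt=0.5 → body Δ=(0.0509, -0.0490, 0.0379) → world pose (0.0031, -0.0432, -0.6818)
step 3: ξ=(vx,vy,ωz)=(0.1000, 0.0500, 0.2273), dt=2.0 → body Δ=(0.1708, 0.1413, 0.4545) → world pose (0.2248, -0.0412, -0.2273)
step 4: ξ=(vx,vy,ωz)=(0.2750, 0.3750, -0.2273), dt=1.2 → body Δ=(0.3869, 0.3997, -0.2727) → world pose (0.6918, 0.2610, -0.5000)
step 5: ξ=(vx,vy,ωz)=(-0.2750, 0.0750, -1.1364), dt=2.0 → body Δ=(-0.0762, 0.4487, -2.2727) → world pose (0.8401, 0.6913, -2.7727)

(0.8401, 0.6913, -2.7727)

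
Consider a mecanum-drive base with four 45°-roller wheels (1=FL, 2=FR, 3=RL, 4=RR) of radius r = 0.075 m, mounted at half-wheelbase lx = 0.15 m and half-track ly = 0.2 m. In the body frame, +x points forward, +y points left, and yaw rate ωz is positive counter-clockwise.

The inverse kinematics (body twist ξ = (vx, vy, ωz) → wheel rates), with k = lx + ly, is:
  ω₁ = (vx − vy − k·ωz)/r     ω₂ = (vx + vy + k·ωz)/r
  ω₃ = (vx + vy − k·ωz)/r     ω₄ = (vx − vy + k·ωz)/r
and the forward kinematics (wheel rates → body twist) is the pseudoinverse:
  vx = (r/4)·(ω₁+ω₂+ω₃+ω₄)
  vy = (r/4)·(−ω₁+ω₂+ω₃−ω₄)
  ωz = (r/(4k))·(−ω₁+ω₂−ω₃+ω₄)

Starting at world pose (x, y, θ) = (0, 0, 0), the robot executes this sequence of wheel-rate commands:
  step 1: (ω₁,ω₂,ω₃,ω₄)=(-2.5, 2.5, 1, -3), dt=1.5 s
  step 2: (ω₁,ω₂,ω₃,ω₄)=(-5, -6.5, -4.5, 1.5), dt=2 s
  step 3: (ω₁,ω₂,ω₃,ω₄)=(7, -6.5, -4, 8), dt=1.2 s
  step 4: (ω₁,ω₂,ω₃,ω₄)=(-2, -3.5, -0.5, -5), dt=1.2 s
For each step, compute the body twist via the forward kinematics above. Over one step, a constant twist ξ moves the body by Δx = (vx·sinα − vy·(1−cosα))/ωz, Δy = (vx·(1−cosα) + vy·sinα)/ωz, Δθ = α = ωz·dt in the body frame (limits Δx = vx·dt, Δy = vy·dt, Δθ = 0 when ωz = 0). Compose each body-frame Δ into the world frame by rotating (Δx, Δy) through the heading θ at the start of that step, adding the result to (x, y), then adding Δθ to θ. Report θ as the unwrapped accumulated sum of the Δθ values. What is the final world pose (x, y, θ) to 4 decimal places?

(-0.3740, -0.6351, 0.0804)

step 1: ξ=(vx,vy,ωz)=(-0.0375, 0.1687, 0.0536), dt=1.5 → body Δ=(-0.0664, 0.2506, 0.0804) → world pose (-0.0664, 0.2506, 0.0804)
step 2: ξ=(vx,vy,ωz)=(-0.2719, -0.1406, 0.2411), dt=2.0 → body Δ=(-0.4564, -0.3990, 0.4821) → world pose (-0.4893, -0.1838, 0.5625)
step 3: ξ=(vx,vy,ωz)=(0.0844, -0.4781, -0.0804), dt=1.2 → body Δ=(0.0735, -0.5777, -0.0964) → world pose (-0.1190, -0.6334, 0.4661)
step 4: ξ=(vx,vy,ωz)=(-0.2062, 0.0562, -0.3214), dt=1.2 → body Δ=(-0.2286, 0.1130, -0.3857) → world pose (-0.3740, -0.6351, 0.0804)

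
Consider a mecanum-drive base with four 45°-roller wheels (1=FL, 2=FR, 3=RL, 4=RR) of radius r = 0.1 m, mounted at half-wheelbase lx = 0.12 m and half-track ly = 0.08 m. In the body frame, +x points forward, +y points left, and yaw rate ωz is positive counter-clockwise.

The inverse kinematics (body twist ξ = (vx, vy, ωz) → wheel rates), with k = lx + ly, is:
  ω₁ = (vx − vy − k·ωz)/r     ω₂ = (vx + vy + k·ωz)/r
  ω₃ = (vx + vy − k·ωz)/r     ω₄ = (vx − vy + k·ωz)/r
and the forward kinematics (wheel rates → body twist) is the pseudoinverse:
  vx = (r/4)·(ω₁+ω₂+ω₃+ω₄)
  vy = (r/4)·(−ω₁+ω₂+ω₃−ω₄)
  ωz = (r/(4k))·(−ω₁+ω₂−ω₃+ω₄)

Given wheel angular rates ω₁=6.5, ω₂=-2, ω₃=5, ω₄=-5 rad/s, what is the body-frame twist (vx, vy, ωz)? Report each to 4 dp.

(0.1125, 0.0375, -2.3125)

k = lx + ly = 0.12 + 0.08 = 0.2000
ω₁+ω₂+ω₃+ω₄ = 4.5000  →  vx = (0.1/4)·4.5000 = 0.1125
−ω₁+ω₂+ω₃−ω₄ = 1.5000  →  vy = (0.1/4)·1.5000 = 0.0375
−ω₁+ω₂−ω₃+ω₄ = -18.5000  →  ωz = (0.1/0.8000)·-18.5000 = -2.3125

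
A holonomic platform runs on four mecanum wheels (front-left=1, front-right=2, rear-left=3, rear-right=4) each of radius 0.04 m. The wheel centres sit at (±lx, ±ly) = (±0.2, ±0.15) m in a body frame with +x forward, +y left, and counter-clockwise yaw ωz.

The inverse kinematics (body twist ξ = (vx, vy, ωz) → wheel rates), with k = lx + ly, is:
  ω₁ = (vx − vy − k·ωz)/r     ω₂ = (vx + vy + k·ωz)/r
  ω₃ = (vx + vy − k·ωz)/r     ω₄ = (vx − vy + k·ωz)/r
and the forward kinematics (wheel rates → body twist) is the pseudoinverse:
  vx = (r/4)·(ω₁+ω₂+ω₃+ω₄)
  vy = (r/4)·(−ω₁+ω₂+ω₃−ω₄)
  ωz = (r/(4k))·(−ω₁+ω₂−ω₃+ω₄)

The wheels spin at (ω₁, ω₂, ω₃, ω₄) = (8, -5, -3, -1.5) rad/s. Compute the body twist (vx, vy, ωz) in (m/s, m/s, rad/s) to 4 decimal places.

k = lx + ly = 0.2 + 0.15 = 0.3500
ω₁+ω₂+ω₃+ω₄ = -1.5000  →  vx = (0.04/4)·-1.5000 = -0.0150
−ω₁+ω₂+ω₃−ω₄ = -14.5000  →  vy = (0.04/4)·-14.5000 = -0.1450
−ω₁+ω₂−ω₃+ω₄ = -11.5000  →  ωz = (0.04/1.4000)·-11.5000 = -0.3286

(-0.0150, -0.1450, -0.3286)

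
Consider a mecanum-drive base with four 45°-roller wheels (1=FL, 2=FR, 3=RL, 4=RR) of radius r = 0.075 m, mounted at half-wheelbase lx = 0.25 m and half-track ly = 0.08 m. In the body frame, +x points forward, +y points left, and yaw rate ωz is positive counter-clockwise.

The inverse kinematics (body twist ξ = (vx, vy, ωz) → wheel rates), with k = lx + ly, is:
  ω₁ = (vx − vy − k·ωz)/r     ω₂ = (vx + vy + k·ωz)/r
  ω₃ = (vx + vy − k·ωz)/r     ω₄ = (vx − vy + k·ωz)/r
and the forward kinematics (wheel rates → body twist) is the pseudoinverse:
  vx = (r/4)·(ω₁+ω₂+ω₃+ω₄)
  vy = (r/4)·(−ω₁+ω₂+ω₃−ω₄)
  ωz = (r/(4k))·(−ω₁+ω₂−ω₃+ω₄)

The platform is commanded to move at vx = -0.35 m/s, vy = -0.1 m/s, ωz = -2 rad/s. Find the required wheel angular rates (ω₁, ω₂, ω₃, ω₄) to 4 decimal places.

k = lx + ly = 0.25 + 0.08 = 0.3300;  k·ωz = 0.3300·-2 = -0.6600
ω₁ (FL) = (vx − vy − k·ωz)/r = 0.4100/0.075 = 5.4667
ω₂ (FR) = (vx + vy + k·ωz)/r = -1.1100/0.075 = -14.8000
ω₃ (RL) = (vx + vy − k·ωz)/r = 0.2100/0.075 = 2.8000
ω₄ (RR) = (vx − vy + k·ωz)/r = -0.9100/0.075 = -12.1333

(5.4667, -14.8000, 2.8000, -12.1333)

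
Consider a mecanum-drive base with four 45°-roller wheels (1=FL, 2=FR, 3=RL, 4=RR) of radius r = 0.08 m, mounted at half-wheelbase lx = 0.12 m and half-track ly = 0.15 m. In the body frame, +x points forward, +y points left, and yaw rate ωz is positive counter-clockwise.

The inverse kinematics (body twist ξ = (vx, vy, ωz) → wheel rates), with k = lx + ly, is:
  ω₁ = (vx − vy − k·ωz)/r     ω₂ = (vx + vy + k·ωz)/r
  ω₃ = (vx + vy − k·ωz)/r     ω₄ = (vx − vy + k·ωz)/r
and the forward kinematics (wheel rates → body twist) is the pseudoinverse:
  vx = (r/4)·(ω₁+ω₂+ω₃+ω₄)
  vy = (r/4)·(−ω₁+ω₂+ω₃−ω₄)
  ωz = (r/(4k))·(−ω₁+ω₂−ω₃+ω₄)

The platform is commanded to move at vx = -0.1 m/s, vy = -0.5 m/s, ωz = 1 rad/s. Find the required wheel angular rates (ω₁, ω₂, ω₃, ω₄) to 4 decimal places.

k = lx + ly = 0.12 + 0.15 = 0.2700;  k·ωz = 0.2700·1 = 0.2700
ω₁ (FL) = (vx − vy − k·ωz)/r = 0.1300/0.08 = 1.6250
ω₂ (FR) = (vx + vy + k·ωz)/r = -0.3300/0.08 = -4.1250
ω₃ (RL) = (vx + vy − k·ωz)/r = -0.8700/0.08 = -10.8750
ω₄ (RR) = (vx − vy + k·ωz)/r = 0.6700/0.08 = 8.3750

(1.6250, -4.1250, -10.8750, 8.3750)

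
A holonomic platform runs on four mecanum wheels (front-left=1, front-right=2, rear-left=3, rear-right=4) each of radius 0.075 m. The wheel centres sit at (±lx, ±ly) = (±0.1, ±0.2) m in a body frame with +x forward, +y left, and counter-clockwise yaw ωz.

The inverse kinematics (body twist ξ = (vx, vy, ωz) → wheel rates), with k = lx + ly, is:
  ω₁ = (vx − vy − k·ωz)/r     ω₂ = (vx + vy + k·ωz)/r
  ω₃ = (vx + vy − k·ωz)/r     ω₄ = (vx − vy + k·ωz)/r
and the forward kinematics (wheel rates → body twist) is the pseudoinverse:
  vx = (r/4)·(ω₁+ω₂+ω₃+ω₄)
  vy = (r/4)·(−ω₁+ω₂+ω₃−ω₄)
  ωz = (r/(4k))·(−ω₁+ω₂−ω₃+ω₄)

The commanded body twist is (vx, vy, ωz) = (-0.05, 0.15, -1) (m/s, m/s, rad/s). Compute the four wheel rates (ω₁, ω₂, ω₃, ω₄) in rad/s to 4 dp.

k = lx + ly = 0.1 + 0.2 = 0.3000;  k·ωz = 0.3000·-1 = -0.3000
ω₁ (FL) = (vx − vy − k·ωz)/r = 0.1000/0.075 = 1.3333
ω₂ (FR) = (vx + vy + k·ωz)/r = -0.2000/0.075 = -2.6667
ω₃ (RL) = (vx + vy − k·ωz)/r = 0.4000/0.075 = 5.3333
ω₄ (RR) = (vx − vy + k·ωz)/r = -0.5000/0.075 = -6.6667

(1.3333, -2.6667, 5.3333, -6.6667)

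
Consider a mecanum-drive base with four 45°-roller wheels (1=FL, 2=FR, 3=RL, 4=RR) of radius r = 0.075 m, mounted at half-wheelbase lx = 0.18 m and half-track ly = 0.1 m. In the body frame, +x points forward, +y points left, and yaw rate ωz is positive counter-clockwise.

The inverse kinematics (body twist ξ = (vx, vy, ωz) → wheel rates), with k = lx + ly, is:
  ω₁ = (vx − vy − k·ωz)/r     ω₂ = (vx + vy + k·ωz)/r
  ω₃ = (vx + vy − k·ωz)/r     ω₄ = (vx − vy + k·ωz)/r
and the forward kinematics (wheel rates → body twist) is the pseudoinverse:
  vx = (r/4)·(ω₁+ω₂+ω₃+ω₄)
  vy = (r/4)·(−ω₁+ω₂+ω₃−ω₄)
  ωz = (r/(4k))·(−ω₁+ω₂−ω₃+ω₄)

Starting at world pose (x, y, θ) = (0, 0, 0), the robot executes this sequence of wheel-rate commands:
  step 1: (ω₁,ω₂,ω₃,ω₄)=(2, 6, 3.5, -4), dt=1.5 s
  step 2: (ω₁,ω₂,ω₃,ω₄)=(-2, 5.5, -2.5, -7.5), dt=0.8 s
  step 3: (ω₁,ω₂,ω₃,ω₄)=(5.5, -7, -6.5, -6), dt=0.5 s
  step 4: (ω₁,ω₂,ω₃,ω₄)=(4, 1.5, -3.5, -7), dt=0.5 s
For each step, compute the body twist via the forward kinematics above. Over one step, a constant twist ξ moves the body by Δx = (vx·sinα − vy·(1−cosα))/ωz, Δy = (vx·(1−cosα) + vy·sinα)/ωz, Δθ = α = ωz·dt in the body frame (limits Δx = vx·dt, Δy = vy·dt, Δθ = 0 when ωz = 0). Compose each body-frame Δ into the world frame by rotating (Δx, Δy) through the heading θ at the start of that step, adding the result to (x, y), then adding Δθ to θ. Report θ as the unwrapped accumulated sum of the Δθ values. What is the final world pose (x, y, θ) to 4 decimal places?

step 1: ξ=(vx,vy,ωz)=(0.1406, 0.2156, -0.2344), dt=1.5 → body Δ=(0.2629, 0.2801, -0.3516) → world pose (0.2629, 0.2801, -0.3516)
step 2: ξ=(vx,vy,ωz)=(-0.1219, 0.2344, 0.1674), dt=0.8 → body Δ=(-0.1097, 0.1804, 0.1339) → world pose (0.2220, 0.4873, -0.2176)
step 3: ξ=(vx,vy,ωz)=(-0.2625, -0.2438, -0.8036), dt=0.5 → body Δ=(-0.1519, -0.0926, -0.4018) → world pose (0.0537, 0.4297, -0.6194)
step 4: ξ=(vx,vy,ωz)=(-0.0938, 0.0188, -0.4018), dt=0.5 → body Δ=(-0.0456, 0.0140, -0.2009) → world pose (0.0247, 0.4676, -0.8203)

(0.0247, 0.4676, -0.8203)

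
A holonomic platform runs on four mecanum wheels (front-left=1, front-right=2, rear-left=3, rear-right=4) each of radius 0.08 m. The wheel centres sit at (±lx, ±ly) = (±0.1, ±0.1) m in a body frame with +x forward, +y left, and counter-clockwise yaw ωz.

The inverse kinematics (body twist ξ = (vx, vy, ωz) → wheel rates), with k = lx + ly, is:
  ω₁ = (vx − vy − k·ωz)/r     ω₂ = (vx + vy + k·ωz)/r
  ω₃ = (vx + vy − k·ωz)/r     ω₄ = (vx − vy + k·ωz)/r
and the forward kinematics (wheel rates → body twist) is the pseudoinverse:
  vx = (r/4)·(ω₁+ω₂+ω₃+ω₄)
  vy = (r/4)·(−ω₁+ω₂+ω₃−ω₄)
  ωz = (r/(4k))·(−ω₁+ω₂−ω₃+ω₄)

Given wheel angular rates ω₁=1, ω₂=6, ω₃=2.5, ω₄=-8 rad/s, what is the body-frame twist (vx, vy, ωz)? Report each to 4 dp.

k = lx + ly = 0.1 + 0.1 = 0.2000
ω₁+ω₂+ω₃+ω₄ = 1.5000  →  vx = (0.08/4)·1.5000 = 0.0300
−ω₁+ω₂+ω₃−ω₄ = 15.5000  →  vy = (0.08/4)·15.5000 = 0.3100
−ω₁+ω₂−ω₃+ω₄ = -5.5000  →  ωz = (0.08/0.8000)·-5.5000 = -0.5500

(0.0300, 0.3100, -0.5500)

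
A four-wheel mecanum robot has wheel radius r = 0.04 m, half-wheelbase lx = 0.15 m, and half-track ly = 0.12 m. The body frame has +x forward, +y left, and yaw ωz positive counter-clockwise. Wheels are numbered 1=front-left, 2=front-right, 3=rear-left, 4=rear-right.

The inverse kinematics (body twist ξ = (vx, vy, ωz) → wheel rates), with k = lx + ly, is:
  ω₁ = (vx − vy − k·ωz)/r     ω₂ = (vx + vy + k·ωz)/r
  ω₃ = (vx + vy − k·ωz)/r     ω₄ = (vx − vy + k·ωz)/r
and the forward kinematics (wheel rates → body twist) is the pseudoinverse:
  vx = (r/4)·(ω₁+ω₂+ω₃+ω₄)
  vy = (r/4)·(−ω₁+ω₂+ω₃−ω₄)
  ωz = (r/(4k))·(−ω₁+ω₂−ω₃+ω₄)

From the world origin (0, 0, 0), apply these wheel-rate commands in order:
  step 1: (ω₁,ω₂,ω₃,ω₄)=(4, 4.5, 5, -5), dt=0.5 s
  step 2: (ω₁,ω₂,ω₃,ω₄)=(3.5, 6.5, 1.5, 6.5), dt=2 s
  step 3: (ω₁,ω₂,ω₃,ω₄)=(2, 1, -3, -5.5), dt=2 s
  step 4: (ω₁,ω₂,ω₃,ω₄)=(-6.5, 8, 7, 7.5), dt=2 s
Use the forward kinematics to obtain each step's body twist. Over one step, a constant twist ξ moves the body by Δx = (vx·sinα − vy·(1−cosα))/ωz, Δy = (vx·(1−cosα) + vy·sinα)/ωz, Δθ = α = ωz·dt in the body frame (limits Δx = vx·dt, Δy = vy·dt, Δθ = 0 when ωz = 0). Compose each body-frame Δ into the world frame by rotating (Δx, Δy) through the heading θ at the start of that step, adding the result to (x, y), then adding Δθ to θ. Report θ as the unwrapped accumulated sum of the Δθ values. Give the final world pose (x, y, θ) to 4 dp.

(0.3461, 0.4494, 1.2685)

step 1: ξ=(vx,vy,ωz)=(0.0850, 0.1050, -0.3519), dt=0.5 → body Δ=(0.0469, 0.0485, -0.1759) → world pose (0.0469, 0.0485, -0.1759)
step 2: ξ=(vx,vy,ωz)=(0.1800, -0.0200, 0.2963), dt=2.0 → body Δ=(0.3508, 0.0659, 0.5926) → world pose (0.4038, 0.0520, 0.4167)
step 3: ξ=(vx,vy,ωz)=(-0.0550, 0.0150, -0.1296), dt=2.0 → body Δ=(-0.1049, 0.0438, -0.2593) → world pose (0.2901, 0.0496, 0.1574)
step 4: ξ=(vx,vy,ωz)=(0.1600, 0.1400, 0.5556), dt=2.0 → body Δ=(0.1179, 0.3861, 1.1111) → world pose (0.3461, 0.4494, 1.2685)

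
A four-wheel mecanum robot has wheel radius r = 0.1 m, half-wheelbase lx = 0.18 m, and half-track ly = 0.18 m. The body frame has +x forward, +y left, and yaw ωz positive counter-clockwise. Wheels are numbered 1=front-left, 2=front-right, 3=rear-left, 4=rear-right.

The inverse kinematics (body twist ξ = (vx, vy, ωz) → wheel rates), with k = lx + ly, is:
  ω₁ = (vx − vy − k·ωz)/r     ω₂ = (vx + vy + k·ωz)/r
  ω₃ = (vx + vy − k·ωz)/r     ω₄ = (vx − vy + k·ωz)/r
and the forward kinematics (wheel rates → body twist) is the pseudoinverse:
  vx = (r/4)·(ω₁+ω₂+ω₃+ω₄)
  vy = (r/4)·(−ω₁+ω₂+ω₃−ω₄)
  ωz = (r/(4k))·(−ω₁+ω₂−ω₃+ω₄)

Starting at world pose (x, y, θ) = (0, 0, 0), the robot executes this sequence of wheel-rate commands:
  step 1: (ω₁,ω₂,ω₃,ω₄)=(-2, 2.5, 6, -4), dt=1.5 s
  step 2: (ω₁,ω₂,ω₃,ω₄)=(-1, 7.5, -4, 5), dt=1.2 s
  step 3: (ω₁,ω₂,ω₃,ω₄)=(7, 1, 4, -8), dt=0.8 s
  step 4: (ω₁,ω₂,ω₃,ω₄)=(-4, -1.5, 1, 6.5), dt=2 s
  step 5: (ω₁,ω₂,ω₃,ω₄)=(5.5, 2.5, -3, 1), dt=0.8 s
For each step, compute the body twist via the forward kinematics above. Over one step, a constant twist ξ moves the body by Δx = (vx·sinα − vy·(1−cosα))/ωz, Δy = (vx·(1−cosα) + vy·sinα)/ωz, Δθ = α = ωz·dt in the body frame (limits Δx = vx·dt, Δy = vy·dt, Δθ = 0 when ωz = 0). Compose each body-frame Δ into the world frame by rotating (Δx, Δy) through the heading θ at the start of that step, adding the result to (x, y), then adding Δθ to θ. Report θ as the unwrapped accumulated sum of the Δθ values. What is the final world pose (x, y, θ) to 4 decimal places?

step 1: ξ=(vx,vy,ωz)=(0.0625, 0.3625, -0.3819), dt=1.5 → body Δ=(0.2403, 0.4884, -0.5729) → world pose (0.2403, 0.4884, -0.5729)
step 2: ξ=(vx,vy,ωz)=(0.1875, -0.0125, 1.2153), dt=1.2 → body Δ=(0.1624, 0.1268, 1.4583) → world pose (0.4455, 0.5068, 0.8854)
step 3: ξ=(vx,vy,ωz)=(0.1000, 0.1500, -1.2500), dt=0.8 → body Δ=(0.1225, 0.0642, -1.0000) → world pose (0.4733, 0.6423, -0.1146)
step 4: ξ=(vx,vy,ωz)=(0.0500, -0.0750, 0.5556), dt=2.0 → body Δ=(0.1558, -0.0709, 1.1111) → world pose (0.6199, 0.5540, 0.9965)
step 5: ξ=(vx,vy,ωz)=(0.1500, -0.1750, 0.0694), dt=0.8 → body Δ=(0.1238, -0.1366, 0.0556) → world pose (0.8019, 0.5838, 1.0521)

(0.8019, 0.5838, 1.0521)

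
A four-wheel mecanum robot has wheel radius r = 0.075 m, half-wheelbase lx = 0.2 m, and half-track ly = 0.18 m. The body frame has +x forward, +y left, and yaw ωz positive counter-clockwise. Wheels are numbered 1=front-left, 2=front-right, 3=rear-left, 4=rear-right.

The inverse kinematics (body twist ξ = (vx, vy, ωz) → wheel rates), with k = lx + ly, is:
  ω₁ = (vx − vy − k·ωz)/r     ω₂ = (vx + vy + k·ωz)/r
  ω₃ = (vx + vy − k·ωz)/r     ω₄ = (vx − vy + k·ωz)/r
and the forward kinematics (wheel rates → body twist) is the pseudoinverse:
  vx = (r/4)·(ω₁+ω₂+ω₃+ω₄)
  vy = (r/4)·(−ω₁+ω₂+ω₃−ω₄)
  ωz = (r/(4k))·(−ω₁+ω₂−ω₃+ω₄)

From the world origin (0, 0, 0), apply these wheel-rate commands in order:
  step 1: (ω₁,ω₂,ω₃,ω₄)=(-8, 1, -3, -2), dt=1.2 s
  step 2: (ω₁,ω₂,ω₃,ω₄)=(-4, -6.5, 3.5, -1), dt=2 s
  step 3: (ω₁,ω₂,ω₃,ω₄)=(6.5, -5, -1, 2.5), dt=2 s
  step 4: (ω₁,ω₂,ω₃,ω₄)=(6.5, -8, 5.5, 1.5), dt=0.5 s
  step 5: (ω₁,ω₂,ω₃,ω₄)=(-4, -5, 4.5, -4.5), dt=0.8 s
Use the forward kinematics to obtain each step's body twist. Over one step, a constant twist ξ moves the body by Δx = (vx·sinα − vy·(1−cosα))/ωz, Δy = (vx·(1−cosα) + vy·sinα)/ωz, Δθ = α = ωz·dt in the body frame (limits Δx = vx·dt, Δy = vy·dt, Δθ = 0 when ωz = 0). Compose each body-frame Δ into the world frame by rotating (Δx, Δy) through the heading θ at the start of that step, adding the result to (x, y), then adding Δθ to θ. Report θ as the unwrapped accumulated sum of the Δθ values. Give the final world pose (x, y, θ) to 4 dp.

(-0.7223, -0.3943, -1.7393)

step 1: ξ=(vx,vy,ωz)=(-0.2250, 0.1500, 0.4934), dt=1.2 → body Δ=(-0.3062, 0.0920, 0.5921) → world pose (-0.3062, 0.0920, 0.5921)
step 2: ξ=(vx,vy,ωz)=(-0.1500, 0.0375, -0.3454), dt=2.0 → body Δ=(-0.2518, 0.1687, -0.6908) → world pose (-0.6094, 0.0915, -0.0987)
step 3: ξ=(vx,vy,ωz)=(0.0562, -0.2812, -0.3947), dt=2.0 → body Δ=(-0.1096, -0.5480, -0.7895) → world pose (-0.7724, -0.4430, -0.8882)
step 4: ξ=(vx,vy,ωz)=(0.1031, -0.1969, -0.9128), dt=0.5 → body Δ=(0.0277, -0.1066, -0.4564) → world pose (-0.8376, -0.5318, -1.3446)
step 5: ξ=(vx,vy,ωz)=(-0.1688, 0.1500, -0.4934), dt=0.8 → body Δ=(-0.1081, 0.1432, -0.3947) → world pose (-0.7223, -0.3943, -1.7393)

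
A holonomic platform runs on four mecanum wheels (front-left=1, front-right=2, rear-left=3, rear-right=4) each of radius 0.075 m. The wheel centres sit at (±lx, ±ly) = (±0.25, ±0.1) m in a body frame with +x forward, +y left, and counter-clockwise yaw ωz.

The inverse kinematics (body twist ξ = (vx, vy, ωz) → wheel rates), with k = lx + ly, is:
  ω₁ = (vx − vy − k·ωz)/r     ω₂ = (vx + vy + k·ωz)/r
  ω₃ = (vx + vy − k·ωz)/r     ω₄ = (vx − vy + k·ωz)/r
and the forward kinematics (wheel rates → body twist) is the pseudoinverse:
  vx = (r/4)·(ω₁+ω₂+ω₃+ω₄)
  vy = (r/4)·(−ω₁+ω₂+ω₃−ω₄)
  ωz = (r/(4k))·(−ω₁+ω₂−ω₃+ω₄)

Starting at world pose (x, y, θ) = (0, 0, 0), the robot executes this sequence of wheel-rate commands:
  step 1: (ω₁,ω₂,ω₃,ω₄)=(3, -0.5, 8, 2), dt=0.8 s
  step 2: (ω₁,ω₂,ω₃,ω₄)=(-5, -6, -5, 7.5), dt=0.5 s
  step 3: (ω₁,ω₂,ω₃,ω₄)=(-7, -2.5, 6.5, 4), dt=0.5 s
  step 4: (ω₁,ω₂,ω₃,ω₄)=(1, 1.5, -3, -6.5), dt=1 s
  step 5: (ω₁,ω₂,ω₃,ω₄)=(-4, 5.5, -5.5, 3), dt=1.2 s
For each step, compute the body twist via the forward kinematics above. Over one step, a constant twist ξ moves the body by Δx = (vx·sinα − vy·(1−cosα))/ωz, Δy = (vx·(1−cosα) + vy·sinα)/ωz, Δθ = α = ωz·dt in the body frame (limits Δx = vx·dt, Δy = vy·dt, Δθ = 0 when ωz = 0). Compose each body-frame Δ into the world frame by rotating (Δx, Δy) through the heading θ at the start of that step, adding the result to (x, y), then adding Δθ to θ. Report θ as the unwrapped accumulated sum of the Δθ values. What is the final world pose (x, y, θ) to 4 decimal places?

(-0.0526, 0.0643, 0.9509)

step 1: ξ=(vx,vy,ωz)=(0.2344, 0.0469, -0.5089), dt=0.8 → body Δ=(0.1899, -0.0012, -0.4071) → world pose (0.1899, -0.0012, -0.4071)
step 2: ξ=(vx,vy,ωz)=(-0.1594, -0.2531, 0.6161), dt=0.5 → body Δ=(-0.0591, -0.1367, 0.3080) → world pose (0.0815, -0.1033, -0.0991)
step 3: ξ=(vx,vy,ωz)=(0.0187, 0.1313, 0.1071), dt=0.5 → body Δ=(0.0076, 0.0658, 0.0536) → world pose (0.0956, -0.0386, -0.0455)
step 4: ξ=(vx,vy,ωz)=(-0.1313, 0.0750, -0.1607), dt=1.0 → body Δ=(-0.1247, 0.0852, -0.1607) → world pose (-0.0251, 0.0522, -0.2063)
step 5: ξ=(vx,vy,ωz)=(-0.0188, 0.0188, 0.9643), dt=1.2 → body Δ=(-0.0294, 0.0062, 1.1571) → world pose (-0.0526, 0.0643, 0.9509)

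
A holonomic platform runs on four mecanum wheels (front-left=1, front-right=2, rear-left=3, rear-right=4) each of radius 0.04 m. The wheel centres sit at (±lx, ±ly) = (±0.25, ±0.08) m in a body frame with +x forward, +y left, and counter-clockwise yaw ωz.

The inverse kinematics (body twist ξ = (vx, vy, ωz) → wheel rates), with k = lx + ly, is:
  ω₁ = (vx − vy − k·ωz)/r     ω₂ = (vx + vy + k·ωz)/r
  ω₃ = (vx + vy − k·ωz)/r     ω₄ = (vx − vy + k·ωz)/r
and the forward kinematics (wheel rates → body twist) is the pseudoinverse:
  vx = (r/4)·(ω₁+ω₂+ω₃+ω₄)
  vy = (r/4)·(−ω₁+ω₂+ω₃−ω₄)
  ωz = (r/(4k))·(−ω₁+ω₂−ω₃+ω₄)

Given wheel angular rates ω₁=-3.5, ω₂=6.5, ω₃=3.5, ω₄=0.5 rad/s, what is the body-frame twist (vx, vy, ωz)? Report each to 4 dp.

(0.0700, 0.1300, 0.2121)

k = lx + ly = 0.25 + 0.08 = 0.3300
ω₁+ω₂+ω₃+ω₄ = 7.0000  →  vx = (0.04/4)·7.0000 = 0.0700
−ω₁+ω₂+ω₃−ω₄ = 13.0000  →  vy = (0.04/4)·13.0000 = 0.1300
−ω₁+ω₂−ω₃+ω₄ = 7.0000  →  ωz = (0.04/1.3200)·7.0000 = 0.2121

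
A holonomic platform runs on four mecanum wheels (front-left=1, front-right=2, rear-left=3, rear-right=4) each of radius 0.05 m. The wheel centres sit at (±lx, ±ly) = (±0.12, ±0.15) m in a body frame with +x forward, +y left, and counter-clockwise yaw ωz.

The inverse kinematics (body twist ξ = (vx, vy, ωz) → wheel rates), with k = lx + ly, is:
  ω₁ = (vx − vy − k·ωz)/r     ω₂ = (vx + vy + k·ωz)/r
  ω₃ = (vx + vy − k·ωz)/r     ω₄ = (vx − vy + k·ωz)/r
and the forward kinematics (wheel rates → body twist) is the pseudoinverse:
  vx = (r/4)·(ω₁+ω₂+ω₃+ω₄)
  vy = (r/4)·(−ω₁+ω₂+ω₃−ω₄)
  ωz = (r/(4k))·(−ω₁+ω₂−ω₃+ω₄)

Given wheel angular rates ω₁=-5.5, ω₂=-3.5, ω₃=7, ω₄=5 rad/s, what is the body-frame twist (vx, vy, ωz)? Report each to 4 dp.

(0.0375, 0.0500, 0.0000)

k = lx + ly = 0.12 + 0.15 = 0.2700
ω₁+ω₂+ω₃+ω₄ = 3.0000  →  vx = (0.05/4)·3.0000 = 0.0375
−ω₁+ω₂+ω₃−ω₄ = 4.0000  →  vy = (0.05/4)·4.0000 = 0.0500
−ω₁+ω₂−ω₃+ω₄ = 0.0000  →  ωz = (0.05/1.0800)·0.0000 = 0.0000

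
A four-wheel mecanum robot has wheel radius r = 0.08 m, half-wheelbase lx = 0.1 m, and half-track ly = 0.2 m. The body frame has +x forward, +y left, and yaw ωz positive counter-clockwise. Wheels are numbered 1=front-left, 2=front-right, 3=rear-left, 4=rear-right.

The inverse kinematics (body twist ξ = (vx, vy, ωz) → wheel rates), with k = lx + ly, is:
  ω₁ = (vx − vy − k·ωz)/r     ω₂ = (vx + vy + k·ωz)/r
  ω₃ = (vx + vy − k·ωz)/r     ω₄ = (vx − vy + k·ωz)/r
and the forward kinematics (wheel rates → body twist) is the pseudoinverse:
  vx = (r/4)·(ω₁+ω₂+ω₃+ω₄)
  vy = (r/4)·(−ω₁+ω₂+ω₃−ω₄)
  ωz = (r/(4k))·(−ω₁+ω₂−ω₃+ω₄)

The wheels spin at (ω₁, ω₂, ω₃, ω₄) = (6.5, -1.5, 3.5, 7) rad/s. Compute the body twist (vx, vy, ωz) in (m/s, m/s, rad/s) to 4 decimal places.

k = lx + ly = 0.1 + 0.2 = 0.3000
ω₁+ω₂+ω₃+ω₄ = 15.5000  →  vx = (0.08/4)·15.5000 = 0.3100
−ω₁+ω₂+ω₃−ω₄ = -11.5000  →  vy = (0.08/4)·-11.5000 = -0.2300
−ω₁+ω₂−ω₃+ω₄ = -4.5000  →  ωz = (0.08/1.2000)·-4.5000 = -0.3000

(0.3100, -0.2300, -0.3000)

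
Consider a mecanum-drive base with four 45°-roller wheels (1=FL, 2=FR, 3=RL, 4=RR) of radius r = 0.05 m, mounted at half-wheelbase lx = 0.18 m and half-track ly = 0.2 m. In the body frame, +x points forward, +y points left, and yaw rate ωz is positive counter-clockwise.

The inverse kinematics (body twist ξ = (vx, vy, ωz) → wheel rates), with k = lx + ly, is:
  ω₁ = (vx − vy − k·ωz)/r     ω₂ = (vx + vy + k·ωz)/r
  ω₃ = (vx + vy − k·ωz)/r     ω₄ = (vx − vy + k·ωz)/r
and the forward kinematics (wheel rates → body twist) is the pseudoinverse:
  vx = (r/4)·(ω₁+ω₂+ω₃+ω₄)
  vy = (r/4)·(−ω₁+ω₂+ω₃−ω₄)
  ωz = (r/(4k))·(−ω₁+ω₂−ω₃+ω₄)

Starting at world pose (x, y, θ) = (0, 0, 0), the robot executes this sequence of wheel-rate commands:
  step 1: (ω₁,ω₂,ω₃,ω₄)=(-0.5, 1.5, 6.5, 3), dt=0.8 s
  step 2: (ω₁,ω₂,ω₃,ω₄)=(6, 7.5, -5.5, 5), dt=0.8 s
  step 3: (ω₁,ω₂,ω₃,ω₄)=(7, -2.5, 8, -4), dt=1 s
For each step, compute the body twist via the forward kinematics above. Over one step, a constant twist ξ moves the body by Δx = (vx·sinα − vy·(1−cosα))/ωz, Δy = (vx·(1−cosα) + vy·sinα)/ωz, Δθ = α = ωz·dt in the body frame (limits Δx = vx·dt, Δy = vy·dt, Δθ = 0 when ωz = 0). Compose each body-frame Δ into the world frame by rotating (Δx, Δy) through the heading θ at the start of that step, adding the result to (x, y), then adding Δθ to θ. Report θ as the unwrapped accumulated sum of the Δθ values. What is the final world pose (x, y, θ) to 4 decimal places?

step 1: ξ=(vx,vy,ωz)=(0.1313, 0.0688, -0.0493), dt=0.8 → body Δ=(0.1061, 0.0529, -0.0395) → world pose (0.1061, 0.0529, -0.0395)
step 2: ξ=(vx,vy,ωz)=(0.1625, -0.1125, 0.3947), dt=0.8 → body Δ=(0.1419, -0.0682, 0.3158) → world pose (0.2452, -0.0208, 0.2763)
step 3: ξ=(vx,vy,ωz)=(0.1063, 0.0312, -0.7072), dt=1.0 → body Δ=(0.1082, -0.0073, -0.7072) → world pose (0.3513, 0.0017, -0.4309)

(0.3513, 0.0017, -0.4309)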